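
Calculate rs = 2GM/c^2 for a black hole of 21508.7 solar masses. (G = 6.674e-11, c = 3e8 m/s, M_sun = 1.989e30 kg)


M = 21508.7 * 1.989e30 kg = 4.27808043e+34 kg. rs = 2GM/c^2 = 2 * 6.674e-11 * 4.27808043e+34 / (3e8)^2 = 6.345e+07

6.345e+07 m


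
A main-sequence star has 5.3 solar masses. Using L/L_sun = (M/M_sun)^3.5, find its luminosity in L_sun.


L/L_sun = (M/M_sun)^3.5 = 5.3^3.5 = 342.7406

342.7406 L_sun


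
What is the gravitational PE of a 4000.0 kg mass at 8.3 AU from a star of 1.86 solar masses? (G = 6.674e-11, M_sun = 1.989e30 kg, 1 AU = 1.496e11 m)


M = 1.86 * 1.989e30 kg = 3.69954e+30 kg; r = 8.3 AU * 1.496e11 m/AU = 1.24168e+12 m. U = -GM*m/r = -(6.674e-11 * 3.69954e+30 * 4000.0) / 1.24168e+12 = -7.954e+11

-7.954e+11 J


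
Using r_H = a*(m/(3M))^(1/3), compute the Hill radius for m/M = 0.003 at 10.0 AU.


r_H = a * (m/3M)^(1/3) = 10.0 * (0.003/3)^(1/3) = 1.0

1.0 AU


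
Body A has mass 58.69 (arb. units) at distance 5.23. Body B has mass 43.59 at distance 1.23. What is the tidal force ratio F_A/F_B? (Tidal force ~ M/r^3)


Ratio = (M1/r1^3) / (M2/r2^3) = (58.69/5.23^3) / (43.59/1.23^3) = 0.0175

0.0175


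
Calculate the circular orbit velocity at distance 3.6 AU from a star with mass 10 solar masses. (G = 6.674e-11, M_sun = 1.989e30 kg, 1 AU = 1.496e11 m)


v = sqrt(GM/r) = sqrt(6.674e-11 * 1.989e+31 / 5.386e+11) = 49647.0497

49647.0497 m/s


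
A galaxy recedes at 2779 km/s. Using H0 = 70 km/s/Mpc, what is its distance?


d = v / H0 = 2779 / 70 = 39.7

39.7 Mpc


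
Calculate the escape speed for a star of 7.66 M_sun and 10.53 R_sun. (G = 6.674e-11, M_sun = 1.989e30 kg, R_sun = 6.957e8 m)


M = 7.66 * 1.989e30 kg = 1.523574e+31 kg; R = 10.53 * 6.957e8 m = 7.325721e+09 m. v_esc = sqrt(2GM/R) = sqrt(2 * 6.674e-11 * 1.523574e+31 / 7.325721e+09) = 526883.6089

526883.6089 m/s


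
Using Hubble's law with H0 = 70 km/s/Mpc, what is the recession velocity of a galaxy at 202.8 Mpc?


v = H0 * d = 70 * 202.8 = 14196.0

14196.0 km/s


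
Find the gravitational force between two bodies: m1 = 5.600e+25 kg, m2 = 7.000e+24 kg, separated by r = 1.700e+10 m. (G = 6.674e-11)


F = G*m1*m2/r^2 = 6.674e-11 * 5.600e+25 * 7.000e+24 / (1.700e+10)^2 = 6.674e-11 * 3.920e+50 / 2.890e+20 = 9.053e+19

9.053e+19 N


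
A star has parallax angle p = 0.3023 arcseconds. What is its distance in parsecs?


d = 1/p = 1/0.3023 = 3.308

3.308 pc


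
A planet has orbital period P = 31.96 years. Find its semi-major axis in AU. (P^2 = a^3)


a = P^(2/3) = 31.96^(2/3) = 10.071

10.071 AU


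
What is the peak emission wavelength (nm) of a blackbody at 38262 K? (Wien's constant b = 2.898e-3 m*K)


lam_max = b / T = 2.898e-3 / 38262 = 7.574e-08 m = 75.7409 nm

75.7409 nm


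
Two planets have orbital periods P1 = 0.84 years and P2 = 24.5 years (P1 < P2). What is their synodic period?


1/P_syn = |1/P1 - 1/P2| = |1/0.84 - 1/24.5| => P_syn = 0.8698

0.8698 years


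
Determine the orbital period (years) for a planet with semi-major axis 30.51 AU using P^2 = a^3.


P = a^(3/2) = 30.51^1.5 = 168.5246

168.5246 years


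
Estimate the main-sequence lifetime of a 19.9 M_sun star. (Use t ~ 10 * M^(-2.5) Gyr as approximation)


t = 10 * M^(-2.5) = 10 * 19.9^(-2.5) = 0.0057

0.0057 Gyr


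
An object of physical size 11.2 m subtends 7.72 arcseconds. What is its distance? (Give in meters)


D = size / theta_rad, theta_rad = 7.72 * pi/(180*3600) = 3.743e-05, D = 299244.2785

299244.2785 m


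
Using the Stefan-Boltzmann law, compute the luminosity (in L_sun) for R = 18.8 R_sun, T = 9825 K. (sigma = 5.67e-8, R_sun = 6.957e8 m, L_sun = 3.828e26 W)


R = 18.8 * 6.957e8 m = 1.307916e+10 m. L = 4*pi*R^2*sigma*T^4 = 4*pi*(1.307916e+10)^2 * 5.67e-8 * 9825^4 = 1.135750311e+30 W. L/L_sun = 1.135750311e+30 / 3.828e26 = 2966.9548

2966.9548 L_sun


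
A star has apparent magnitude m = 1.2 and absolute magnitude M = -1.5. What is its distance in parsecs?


d = 10^((m - M + 5)/5) = 10^((1.2 - -1.5 + 5)/5) = 34.6737

34.6737 pc


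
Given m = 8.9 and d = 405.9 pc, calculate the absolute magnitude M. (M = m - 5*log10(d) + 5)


M = m - 5*log10(d) + 5 = 8.9 - 5*log10(405.9) + 5 = 0.8579

0.8579


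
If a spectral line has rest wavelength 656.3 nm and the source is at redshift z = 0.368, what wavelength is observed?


lam_obs = lam_emit * (1 + z) = 656.3 * (1 + 0.368) = 897.8184

897.8184 nm


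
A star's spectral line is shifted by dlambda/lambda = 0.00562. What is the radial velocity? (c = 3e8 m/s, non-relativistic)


v = (dlambda/lambda) * c = 0.00562 * 3e8 = 1.686e+06

1.686e+06 m/s


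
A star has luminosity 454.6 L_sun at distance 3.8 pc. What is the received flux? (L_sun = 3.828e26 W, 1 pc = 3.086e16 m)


F = L / (4*pi*d^2) = 1.740e+29 / (4*pi*(1.173e+17)^2) = 1.007e-06

1.007e-06 W/m^2


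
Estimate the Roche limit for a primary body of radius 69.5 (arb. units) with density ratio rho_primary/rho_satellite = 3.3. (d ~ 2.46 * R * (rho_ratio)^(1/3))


d_Roche = 2.46 * 69.5 * 3.3^(1/3) = 254.5411

254.5411


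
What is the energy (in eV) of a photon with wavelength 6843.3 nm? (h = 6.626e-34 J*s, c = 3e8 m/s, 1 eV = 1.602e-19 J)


E = hc/lambda = 6.626e-34 * 3e8 / 6.843e-06 = 2.905e-20 J = 0.1813 eV

0.1813 eV


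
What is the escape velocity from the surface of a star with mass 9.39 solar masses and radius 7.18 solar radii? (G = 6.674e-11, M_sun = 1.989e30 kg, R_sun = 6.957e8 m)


M = 9.39 * 1.989e30 kg = 1.867671e+31 kg; R = 7.18 * 6.957e8 m = 4.995126e+09 m. v_esc = sqrt(2GM/R) = sqrt(2 * 6.674e-11 * 1.867671e+31 / 4.995126e+09) = 706455.9104

706455.9104 m/s


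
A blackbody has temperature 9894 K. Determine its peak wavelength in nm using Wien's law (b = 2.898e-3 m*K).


lam_max = b / T = 2.898e-3 / 9894 = 2.929e-07 m = 292.9048 nm

292.9048 nm


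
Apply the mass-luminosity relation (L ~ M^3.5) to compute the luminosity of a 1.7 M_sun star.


L/L_sun = (M/M_sun)^3.5 = 1.7^3.5 = 6.4058

6.4058 L_sun


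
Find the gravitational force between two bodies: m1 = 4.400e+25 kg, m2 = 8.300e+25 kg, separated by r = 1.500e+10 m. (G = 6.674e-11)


F = G*m1*m2/r^2 = 6.674e-11 * 4.400e+25 * 8.300e+25 / (1.500e+10)^2 = 6.674e-11 * 3.652e+51 / 2.250e+20 = 1.083e+21

1.083e+21 N


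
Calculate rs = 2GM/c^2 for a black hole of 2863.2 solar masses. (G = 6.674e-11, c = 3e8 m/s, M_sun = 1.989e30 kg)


M = 2863.2 * 1.989e30 kg = 5.6949048e+33 kg. rs = 2GM/c^2 = 2 * 6.674e-11 * 5.6949048e+33 / (3e8)^2 = 8.446e+06

8.446e+06 m


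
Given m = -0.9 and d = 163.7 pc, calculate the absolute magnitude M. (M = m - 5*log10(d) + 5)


M = m - 5*log10(d) + 5 = -0.9 - 5*log10(163.7) + 5 = -6.9702

-6.9702


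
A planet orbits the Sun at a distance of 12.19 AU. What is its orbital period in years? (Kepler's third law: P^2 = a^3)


P = a^(3/2) = 12.19^1.5 = 42.5604

42.5604 years


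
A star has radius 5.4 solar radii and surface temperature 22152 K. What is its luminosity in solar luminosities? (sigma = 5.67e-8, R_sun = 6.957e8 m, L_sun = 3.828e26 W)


R = 5.4 * 6.957e8 m = 3.75678e+09 m. L = 4*pi*R^2*sigma*T^4 = 4*pi*(3.75678e+09)^2 * 5.67e-8 * 22152^4 = 2.421453983e+30 W. L/L_sun = 2.421453983e+30 / 3.828e26 = 6325.6374

6325.6374 L_sun


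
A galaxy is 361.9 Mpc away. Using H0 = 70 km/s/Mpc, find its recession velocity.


v = H0 * d = 70 * 361.9 = 25333.0

25333.0 km/s


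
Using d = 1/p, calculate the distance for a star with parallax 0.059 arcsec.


d = 1/p = 1/0.059 = 16.9492

16.9492 pc


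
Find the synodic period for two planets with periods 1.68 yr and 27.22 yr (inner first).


1/P_syn = |1/P1 - 1/P2| = |1/1.68 - 1/27.22| => P_syn = 1.7905

1.7905 years


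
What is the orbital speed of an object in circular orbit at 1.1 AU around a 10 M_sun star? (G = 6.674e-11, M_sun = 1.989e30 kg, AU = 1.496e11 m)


v = sqrt(GM/r) = sqrt(6.674e-11 * 1.989e+31 / 1.646e+11) = 89814.8923

89814.8923 m/s


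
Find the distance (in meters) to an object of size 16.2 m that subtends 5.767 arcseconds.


D = size / theta_rad, theta_rad = 5.767 * pi/(180*3600) = 2.796e-05, D = 579415.6166

579415.6166 m


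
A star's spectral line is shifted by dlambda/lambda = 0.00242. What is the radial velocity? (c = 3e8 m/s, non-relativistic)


v = (dlambda/lambda) * c = 0.00242 * 3e8 = 726000.0

726000.0 m/s


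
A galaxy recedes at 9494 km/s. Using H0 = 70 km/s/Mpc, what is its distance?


d = v / H0 = 9494 / 70 = 135.6286

135.6286 Mpc


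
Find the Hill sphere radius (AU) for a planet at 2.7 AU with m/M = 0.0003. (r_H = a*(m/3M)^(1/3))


r_H = a * (m/3M)^(1/3) = 2.7 * (0.0003/3)^(1/3) = 0.1253

0.1253 AU


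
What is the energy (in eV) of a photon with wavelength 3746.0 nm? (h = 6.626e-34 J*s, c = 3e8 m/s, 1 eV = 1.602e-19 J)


E = hc/lambda = 6.626e-34 * 3e8 / 3.746e-06 = 5.306e-20 J = 0.3312 eV

0.3312 eV


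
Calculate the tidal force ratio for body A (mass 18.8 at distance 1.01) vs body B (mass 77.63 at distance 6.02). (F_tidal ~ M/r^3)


Ratio = (M1/r1^3) / (M2/r2^3) = (18.8/1.01^3) / (77.63/6.02^3) = 51.2807

51.2807


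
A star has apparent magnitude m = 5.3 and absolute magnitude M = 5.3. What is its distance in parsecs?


d = 10^((m - M + 5)/5) = 10^((5.3 - 5.3 + 5)/5) = 10.0

10.0 pc


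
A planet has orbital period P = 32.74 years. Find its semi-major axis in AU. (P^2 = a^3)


a = P^(2/3) = 32.74^(2/3) = 10.2342

10.2342 AU


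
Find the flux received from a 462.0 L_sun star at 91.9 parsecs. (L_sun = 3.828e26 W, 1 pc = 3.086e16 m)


F = L / (4*pi*d^2) = 1.769e+29 / (4*pi*(2.836e+18)^2) = 1.750e-09

1.750e-09 W/m^2


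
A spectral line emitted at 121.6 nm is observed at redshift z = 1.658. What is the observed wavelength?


lam_obs = lam_emit * (1 + z) = 121.6 * (1 + 1.658) = 323.2128

323.2128 nm


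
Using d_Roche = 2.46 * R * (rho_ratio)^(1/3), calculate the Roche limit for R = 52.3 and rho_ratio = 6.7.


d_Roche = 2.46 * 52.3 * 6.7^(1/3) = 242.5465

242.5465


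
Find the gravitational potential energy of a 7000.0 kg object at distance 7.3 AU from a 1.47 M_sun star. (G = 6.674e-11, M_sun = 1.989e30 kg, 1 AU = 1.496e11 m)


M = 1.47 * 1.989e30 kg = 2.92383e+30 kg; r = 7.3 AU * 1.496e11 m/AU = 1.09208e+12 m. U = -GM*m/r = -(6.674e-11 * 2.92383e+30 * 7000.0) / 1.09208e+12 = -1.251e+12

-1.251e+12 J


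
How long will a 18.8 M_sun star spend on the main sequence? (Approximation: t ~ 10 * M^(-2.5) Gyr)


t = 10 * M^(-2.5) = 10 * 18.8^(-2.5) = 0.0065

0.0065 Gyr


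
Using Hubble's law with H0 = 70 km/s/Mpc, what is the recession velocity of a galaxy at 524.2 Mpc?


v = H0 * d = 70 * 524.2 = 36694.0

36694.0 km/s


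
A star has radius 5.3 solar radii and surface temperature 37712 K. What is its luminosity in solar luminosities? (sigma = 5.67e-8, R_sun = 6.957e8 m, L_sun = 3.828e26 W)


R = 5.3 * 6.957e8 m = 3.68721e+09 m. L = 4*pi*R^2*sigma*T^4 = 4*pi*(3.68721e+09)^2 * 5.67e-8 * 37712^4 = 1.959327029e+31 W. L/L_sun = 1.959327029e+31 / 3.828e26 = 51184.0917

51184.0917 L_sun


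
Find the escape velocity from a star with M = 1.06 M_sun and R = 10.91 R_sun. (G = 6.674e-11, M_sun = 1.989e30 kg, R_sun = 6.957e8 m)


M = 1.06 * 1.989e30 kg = 2.10834e+30 kg; R = 10.91 * 6.957e8 m = 7.590087e+09 m. v_esc = sqrt(2GM/R) = sqrt(2 * 6.674e-11 * 2.10834e+30 / 7.590087e+09) = 192555.109

192555.109 m/s


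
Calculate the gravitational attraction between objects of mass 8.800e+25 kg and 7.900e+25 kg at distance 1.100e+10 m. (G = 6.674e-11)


F = G*m1*m2/r^2 = 6.674e-11 * 8.800e+25 * 7.900e+25 / (1.100e+10)^2 = 6.674e-11 * 6.952e+51 / 1.210e+20 = 3.835e+21

3.835e+21 N


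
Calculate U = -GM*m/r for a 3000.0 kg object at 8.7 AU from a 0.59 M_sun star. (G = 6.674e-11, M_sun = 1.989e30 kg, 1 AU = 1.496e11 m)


M = 0.59 * 1.989e30 kg = 1.17351e+30 kg; r = 8.7 AU * 1.496e11 m/AU = 1.30152e+12 m. U = -GM*m/r = -(6.674e-11 * 1.17351e+30 * 3000.0) / 1.30152e+12 = -1.805e+11

-1.805e+11 J


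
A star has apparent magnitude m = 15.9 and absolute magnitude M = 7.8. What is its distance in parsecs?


d = 10^((m - M + 5)/5) = 10^((15.9 - 7.8 + 5)/5) = 416.8694

416.8694 pc


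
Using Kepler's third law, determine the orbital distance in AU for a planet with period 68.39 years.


a = P^(2/3) = 68.39^(2/3) = 16.7235

16.7235 AU


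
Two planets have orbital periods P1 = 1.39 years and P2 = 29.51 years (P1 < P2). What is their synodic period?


1/P_syn = |1/P1 - 1/P2| = |1/1.39 - 1/29.51| => P_syn = 1.4587

1.4587 years


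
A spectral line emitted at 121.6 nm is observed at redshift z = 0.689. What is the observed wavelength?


lam_obs = lam_emit * (1 + z) = 121.6 * (1 + 0.689) = 205.3824

205.3824 nm


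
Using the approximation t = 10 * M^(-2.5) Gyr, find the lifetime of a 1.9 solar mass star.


t = 10 * M^(-2.5) = 10 * 1.9^(-2.5) = 2.0096

2.0096 Gyr


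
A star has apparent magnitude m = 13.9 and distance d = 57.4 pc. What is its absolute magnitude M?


M = m - 5*log10(d) + 5 = 13.9 - 5*log10(57.4) + 5 = 10.1054

10.1054


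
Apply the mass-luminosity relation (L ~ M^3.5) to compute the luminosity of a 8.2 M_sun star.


L/L_sun = (M/M_sun)^3.5 = 8.2^3.5 = 1578.8777

1578.8777 L_sun


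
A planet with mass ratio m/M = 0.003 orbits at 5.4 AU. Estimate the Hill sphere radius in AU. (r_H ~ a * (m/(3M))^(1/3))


r_H = a * (m/3M)^(1/3) = 5.4 * (0.003/3)^(1/3) = 0.54

0.54 AU


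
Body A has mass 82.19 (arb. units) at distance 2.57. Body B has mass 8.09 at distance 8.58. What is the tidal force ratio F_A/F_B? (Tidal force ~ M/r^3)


Ratio = (M1/r1^3) / (M2/r2^3) = (82.19/2.57^3) / (8.09/8.58^3) = 378.0358

378.0358


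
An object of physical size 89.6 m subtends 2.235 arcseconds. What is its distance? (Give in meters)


D = size / theta_rad, theta_rad = 2.235 * pi/(180*3600) = 1.084e-05, D = 8.269e+06

8.269e+06 m


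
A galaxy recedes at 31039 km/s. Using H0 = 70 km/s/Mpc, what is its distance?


d = v / H0 = 31039 / 70 = 443.4143

443.4143 Mpc


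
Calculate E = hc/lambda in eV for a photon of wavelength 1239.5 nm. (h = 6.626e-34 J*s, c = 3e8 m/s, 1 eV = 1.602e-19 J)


E = hc/lambda = 6.626e-34 * 3e8 / 1.240e-06 = 1.604e-19 J = 1.0011 eV

1.0011 eV


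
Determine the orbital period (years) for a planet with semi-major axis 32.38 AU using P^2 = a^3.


P = a^(3/2) = 32.38^1.5 = 184.2533

184.2533 years


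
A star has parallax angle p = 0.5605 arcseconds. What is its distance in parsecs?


d = 1/p = 1/0.5605 = 1.7841

1.7841 pc


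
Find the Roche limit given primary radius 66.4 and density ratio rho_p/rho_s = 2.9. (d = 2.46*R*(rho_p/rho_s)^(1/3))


d_Roche = 2.46 * 66.4 * 2.9^(1/3) = 232.9356

232.9356


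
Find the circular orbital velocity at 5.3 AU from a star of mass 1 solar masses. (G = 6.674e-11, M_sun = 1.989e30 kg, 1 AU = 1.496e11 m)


v = sqrt(GM/r) = sqrt(6.674e-11 * 1.989e+30 / 7.929e+11) = 12939.1802

12939.1802 m/s


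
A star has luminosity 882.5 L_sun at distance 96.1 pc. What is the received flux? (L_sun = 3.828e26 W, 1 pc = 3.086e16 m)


F = L / (4*pi*d^2) = 3.378e+29 / (4*pi*(2.966e+18)^2) = 3.057e-09

3.057e-09 W/m^2


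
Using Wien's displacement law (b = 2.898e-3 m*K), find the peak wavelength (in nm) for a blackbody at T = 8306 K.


lam_max = b / T = 2.898e-3 / 8306 = 3.489e-07 m = 348.9044 nm

348.9044 nm


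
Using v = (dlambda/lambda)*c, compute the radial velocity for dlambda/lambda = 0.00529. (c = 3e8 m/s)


v = (dlambda/lambda) * c = 0.00529 * 3e8 = 1.587e+06

1.587e+06 m/s


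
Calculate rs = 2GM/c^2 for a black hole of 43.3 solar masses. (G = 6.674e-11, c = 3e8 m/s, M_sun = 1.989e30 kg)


M = 43.3 * 1.989e30 kg = 8.61237e+31 kg. rs = 2GM/c^2 = 2 * 6.674e-11 * 8.61237e+31 / (3e8)^2 = 127731.0164

127731.0164 m


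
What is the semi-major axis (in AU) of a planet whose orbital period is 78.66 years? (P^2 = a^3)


a = P^(2/3) = 78.66^(2/3) = 18.3584

18.3584 AU


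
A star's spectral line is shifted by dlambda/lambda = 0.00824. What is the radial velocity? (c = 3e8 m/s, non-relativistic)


v = (dlambda/lambda) * c = 0.00824 * 3e8 = 2.472e+06

2.472e+06 m/s


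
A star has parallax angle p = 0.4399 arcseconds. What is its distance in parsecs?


d = 1/p = 1/0.4399 = 2.2732

2.2732 pc


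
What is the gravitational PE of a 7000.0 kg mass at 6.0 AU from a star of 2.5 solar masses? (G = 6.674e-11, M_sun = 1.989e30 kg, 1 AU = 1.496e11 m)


M = 2.5 * 1.989e30 kg = 4.9725e+30 kg; r = 6.0 AU * 1.496e11 m/AU = 8.976e+11 m. U = -GM*m/r = -(6.674e-11 * 4.9725e+30 * 7000.0) / 8.976e+11 = -2.588e+12

-2.588e+12 J


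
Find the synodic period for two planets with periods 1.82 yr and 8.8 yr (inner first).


1/P_syn = |1/P1 - 1/P2| = |1/1.82 - 1/8.8| => P_syn = 2.2946

2.2946 years


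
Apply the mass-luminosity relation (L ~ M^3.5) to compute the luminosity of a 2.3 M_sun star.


L/L_sun = (M/M_sun)^3.5 = 2.3^3.5 = 18.4522

18.4522 L_sun


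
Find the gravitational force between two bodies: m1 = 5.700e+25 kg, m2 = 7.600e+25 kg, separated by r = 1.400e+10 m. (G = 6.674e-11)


F = G*m1*m2/r^2 = 6.674e-11 * 5.700e+25 * 7.600e+25 / (1.400e+10)^2 = 6.674e-11 * 4.332e+51 / 1.960e+20 = 1.475e+21

1.475e+21 N


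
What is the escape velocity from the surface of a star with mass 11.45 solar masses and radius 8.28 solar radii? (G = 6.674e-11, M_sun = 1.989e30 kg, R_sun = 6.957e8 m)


M = 11.45 * 1.989e30 kg = 2.277405e+31 kg; R = 8.28 * 6.957e8 m = 5.760396e+09 m. v_esc = sqrt(2GM/R) = sqrt(2 * 6.674e-11 * 2.277405e+31 / 5.760396e+09) = 726443.8707

726443.8707 m/s


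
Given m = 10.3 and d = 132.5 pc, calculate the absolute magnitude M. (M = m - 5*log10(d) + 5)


M = m - 5*log10(d) + 5 = 10.3 - 5*log10(132.5) + 5 = 4.6889

4.6889


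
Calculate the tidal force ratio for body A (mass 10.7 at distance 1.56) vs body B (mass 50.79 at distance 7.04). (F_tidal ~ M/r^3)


Ratio = (M1/r1^3) / (M2/r2^3) = (10.7/1.56^3) / (50.79/7.04^3) = 19.362

19.362


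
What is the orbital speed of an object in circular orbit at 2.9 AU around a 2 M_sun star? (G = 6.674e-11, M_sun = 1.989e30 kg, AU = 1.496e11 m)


v = sqrt(GM/r) = sqrt(6.674e-11 * 3.978e+30 / 4.338e+11) = 24737.7784

24737.7784 m/s


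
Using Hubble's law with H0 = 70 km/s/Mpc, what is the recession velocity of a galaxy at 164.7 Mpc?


v = H0 * d = 70 * 164.7 = 11529.0

11529.0 km/s


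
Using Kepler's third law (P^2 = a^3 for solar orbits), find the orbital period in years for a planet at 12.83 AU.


P = a^(3/2) = 12.83^1.5 = 45.9558

45.9558 years


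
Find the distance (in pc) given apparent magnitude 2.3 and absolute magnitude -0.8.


d = 10^((m - M + 5)/5) = 10^((2.3 - -0.8 + 5)/5) = 41.6869

41.6869 pc


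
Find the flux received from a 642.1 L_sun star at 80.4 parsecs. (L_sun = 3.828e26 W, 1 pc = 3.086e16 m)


F = L / (4*pi*d^2) = 2.458e+29 / (4*pi*(2.481e+18)^2) = 3.177e-09

3.177e-09 W/m^2


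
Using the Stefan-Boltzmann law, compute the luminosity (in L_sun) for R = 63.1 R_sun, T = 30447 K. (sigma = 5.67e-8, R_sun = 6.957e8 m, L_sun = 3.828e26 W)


R = 63.1 * 6.957e8 m = 4.389867e+10 m. L = 4*pi*R^2*sigma*T^4 = 4*pi*(4.389867e+10)^2 * 5.67e-8 * 30447^4 = 1.179977366e+33 W. L/L_sun = 1.179977366e+33 / 3.828e26 = 3.082e+06

3.082e+06 L_sun


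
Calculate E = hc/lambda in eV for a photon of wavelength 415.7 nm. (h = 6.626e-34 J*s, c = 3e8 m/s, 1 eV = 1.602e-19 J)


E = hc/lambda = 6.626e-34 * 3e8 / 4.157e-07 = 4.782e-19 J = 2.9849 eV

2.9849 eV


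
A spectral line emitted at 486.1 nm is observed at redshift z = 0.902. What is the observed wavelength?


lam_obs = lam_emit * (1 + z) = 486.1 * (1 + 0.902) = 924.5622

924.5622 nm


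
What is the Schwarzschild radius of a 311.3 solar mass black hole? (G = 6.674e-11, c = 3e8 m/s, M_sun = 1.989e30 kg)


M = 311.3 * 1.989e30 kg = 6.191757e+32 kg. rs = 2GM/c^2 = 2 * 6.674e-11 * 6.191757e+32 / (3e8)^2 = 918306.3604

918306.3604 m


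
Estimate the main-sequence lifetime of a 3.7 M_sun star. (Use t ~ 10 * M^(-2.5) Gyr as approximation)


t = 10 * M^(-2.5) = 10 * 3.7^(-2.5) = 0.3797

0.3797 Gyr


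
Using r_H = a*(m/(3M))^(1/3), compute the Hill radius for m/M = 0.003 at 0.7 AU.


r_H = a * (m/3M)^(1/3) = 0.7 * (0.003/3)^(1/3) = 0.07

0.07 AU


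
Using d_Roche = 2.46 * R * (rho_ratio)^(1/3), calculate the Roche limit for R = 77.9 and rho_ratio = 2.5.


d_Roche = 2.46 * 77.9 * 2.5^(1/3) = 260.0874

260.0874


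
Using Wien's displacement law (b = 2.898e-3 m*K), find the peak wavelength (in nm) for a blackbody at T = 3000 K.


lam_max = b / T = 2.898e-3 / 3000 = 9.660e-07 m = 966.0 nm

966.0 nm


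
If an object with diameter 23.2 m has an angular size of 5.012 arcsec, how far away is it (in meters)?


D = size / theta_rad, theta_rad = 5.012 * pi/(180*3600) = 2.430e-05, D = 954777.2356

954777.2356 m


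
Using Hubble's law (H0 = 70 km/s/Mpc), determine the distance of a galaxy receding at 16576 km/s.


d = v / H0 = 16576 / 70 = 236.8

236.8 Mpc


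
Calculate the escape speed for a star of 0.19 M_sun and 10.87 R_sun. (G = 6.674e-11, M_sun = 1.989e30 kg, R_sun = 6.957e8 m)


M = 0.19 * 1.989e30 kg = 3.7791e+29 kg; R = 10.87 * 6.957e8 m = 7.562259e+09 m. v_esc = sqrt(2GM/R) = sqrt(2 * 6.674e-11 * 3.7791e+29 / 7.562259e+09) = 81672.6256

81672.6256 m/s


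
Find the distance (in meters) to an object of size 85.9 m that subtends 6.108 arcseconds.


D = size / theta_rad, theta_rad = 6.108 * pi/(180*3600) = 2.961e-05, D = 2.901e+06

2.901e+06 m


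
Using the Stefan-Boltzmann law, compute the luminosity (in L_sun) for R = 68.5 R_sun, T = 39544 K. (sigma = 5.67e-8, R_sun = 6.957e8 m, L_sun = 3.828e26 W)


R = 68.5 * 6.957e8 m = 4.765545e+10 m. L = 4*pi*R^2*sigma*T^4 = 4*pi*(4.765545e+10)^2 * 5.67e-8 * 39544^4 = 3.956766868e+33 W. L/L_sun = 3.956766868e+33 / 3.828e26 = 1.034e+07

1.034e+07 L_sun


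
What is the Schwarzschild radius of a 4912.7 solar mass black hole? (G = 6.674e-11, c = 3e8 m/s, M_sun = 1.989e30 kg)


M = 4912.7 * 1.989e30 kg = 9.7713603e+33 kg. rs = 2GM/c^2 = 2 * 6.674e-11 * 9.7713603e+33 / (3e8)^2 = 1.449e+07

1.449e+07 m


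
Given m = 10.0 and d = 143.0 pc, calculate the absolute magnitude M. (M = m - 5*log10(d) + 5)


M = m - 5*log10(d) + 5 = 10.0 - 5*log10(143.0) + 5 = 4.2233

4.2233


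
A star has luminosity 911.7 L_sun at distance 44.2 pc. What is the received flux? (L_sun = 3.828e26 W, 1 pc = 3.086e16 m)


F = L / (4*pi*d^2) = 3.490e+29 / (4*pi*(1.364e+18)^2) = 1.493e-08

1.493e-08 W/m^2


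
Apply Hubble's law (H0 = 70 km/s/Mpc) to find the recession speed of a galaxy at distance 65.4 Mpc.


v = H0 * d = 70 * 65.4 = 4578.0

4578.0 km/s


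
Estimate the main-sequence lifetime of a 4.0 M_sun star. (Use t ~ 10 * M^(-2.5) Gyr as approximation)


t = 10 * M^(-2.5) = 10 * 4.0^(-2.5) = 0.3125

0.3125 Gyr


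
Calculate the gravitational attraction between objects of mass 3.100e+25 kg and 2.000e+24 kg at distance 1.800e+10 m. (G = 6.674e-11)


F = G*m1*m2/r^2 = 6.674e-11 * 3.100e+25 * 2.000e+24 / (1.800e+10)^2 = 6.674e-11 * 6.200e+49 / 3.240e+20 = 1.277e+19

1.277e+19 N


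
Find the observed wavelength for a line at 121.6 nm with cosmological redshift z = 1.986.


lam_obs = lam_emit * (1 + z) = 121.6 * (1 + 1.986) = 363.0976

363.0976 nm


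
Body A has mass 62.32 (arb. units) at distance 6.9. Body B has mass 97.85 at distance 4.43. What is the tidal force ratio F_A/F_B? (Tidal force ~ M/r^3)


Ratio = (M1/r1^3) / (M2/r2^3) = (62.32/6.9^3) / (97.85/4.43^3) = 0.1686

0.1686


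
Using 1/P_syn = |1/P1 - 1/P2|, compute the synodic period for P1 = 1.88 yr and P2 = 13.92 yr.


1/P_syn = |1/P1 - 1/P2| = |1/1.88 - 1/13.92| => P_syn = 2.1736

2.1736 years


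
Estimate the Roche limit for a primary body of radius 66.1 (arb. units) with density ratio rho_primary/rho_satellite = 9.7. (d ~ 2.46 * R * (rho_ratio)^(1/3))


d_Roche = 2.46 * 66.1 * 9.7^(1/3) = 346.7851

346.7851


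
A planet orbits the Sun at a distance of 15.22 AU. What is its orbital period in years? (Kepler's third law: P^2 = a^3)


P = a^(3/2) = 15.22^1.5 = 59.3775

59.3775 years


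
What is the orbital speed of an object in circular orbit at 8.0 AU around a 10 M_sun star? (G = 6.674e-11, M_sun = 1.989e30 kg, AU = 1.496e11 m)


v = sqrt(GM/r) = sqrt(6.674e-11 * 1.989e+31 / 1.197e+12) = 33304.2534

33304.2534 m/s


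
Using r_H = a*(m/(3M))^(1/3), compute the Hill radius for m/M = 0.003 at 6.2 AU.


r_H = a * (m/3M)^(1/3) = 6.2 * (0.003/3)^(1/3) = 0.62

0.62 AU


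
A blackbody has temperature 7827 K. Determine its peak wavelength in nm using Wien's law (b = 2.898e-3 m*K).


lam_max = b / T = 2.898e-3 / 7827 = 3.703e-07 m = 370.2568 nm

370.2568 nm


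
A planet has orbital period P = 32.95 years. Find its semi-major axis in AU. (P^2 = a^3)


a = P^(2/3) = 32.95^(2/3) = 10.2779

10.2779 AU


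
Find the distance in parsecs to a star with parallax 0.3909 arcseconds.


d = 1/p = 1/0.3909 = 2.5582

2.5582 pc


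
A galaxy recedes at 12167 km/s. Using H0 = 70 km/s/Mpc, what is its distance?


d = v / H0 = 12167 / 70 = 173.8143

173.8143 Mpc


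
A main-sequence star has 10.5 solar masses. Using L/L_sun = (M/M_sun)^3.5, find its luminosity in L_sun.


L/L_sun = (M/M_sun)^3.5 = 10.5^3.5 = 3751.1337

3751.1337 L_sun


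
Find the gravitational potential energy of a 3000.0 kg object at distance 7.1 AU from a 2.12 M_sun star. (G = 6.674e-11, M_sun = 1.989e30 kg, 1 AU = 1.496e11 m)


M = 2.12 * 1.989e30 kg = 4.21668e+30 kg; r = 7.1 AU * 1.496e11 m/AU = 1.06216e+12 m. U = -GM*m/r = -(6.674e-11 * 4.21668e+30 * 3000.0) / 1.06216e+12 = -7.949e+11

-7.949e+11 J


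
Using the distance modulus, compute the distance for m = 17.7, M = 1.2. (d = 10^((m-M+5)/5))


d = 10^((m - M + 5)/5) = 10^((17.7 - 1.2 + 5)/5) = 19952.6231

19952.6231 pc


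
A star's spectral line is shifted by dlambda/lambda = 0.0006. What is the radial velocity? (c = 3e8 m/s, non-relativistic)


v = (dlambda/lambda) * c = 0.0006 * 3e8 = 180000.0

180000.0 m/s


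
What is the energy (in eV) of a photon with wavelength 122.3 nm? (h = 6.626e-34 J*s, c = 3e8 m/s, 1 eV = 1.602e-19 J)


E = hc/lambda = 6.626e-34 * 3e8 / 1.223e-07 = 1.625e-18 J = 10.1457 eV

10.1457 eV


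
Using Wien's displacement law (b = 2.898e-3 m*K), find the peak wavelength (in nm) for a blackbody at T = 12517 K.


lam_max = b / T = 2.898e-3 / 12517 = 2.315e-07 m = 231.5251 nm

231.5251 nm


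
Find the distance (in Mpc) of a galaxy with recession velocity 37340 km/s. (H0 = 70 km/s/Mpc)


d = v / H0 = 37340 / 70 = 533.4286

533.4286 Mpc


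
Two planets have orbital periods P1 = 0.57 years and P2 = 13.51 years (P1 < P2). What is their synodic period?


1/P_syn = |1/P1 - 1/P2| = |1/0.57 - 1/13.51| => P_syn = 0.5951

0.5951 years


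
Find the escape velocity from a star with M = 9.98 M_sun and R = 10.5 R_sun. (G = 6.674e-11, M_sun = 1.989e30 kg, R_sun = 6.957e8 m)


M = 9.98 * 1.989e30 kg = 1.985022e+31 kg; R = 10.5 * 6.957e8 m = 7.30485e+09 m. v_esc = sqrt(2GM/R) = sqrt(2 * 6.674e-11 * 1.985022e+31 / 7.30485e+09) = 602261.5118

602261.5118 m/s


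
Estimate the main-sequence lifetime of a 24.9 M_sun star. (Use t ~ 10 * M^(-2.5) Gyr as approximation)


t = 10 * M^(-2.5) = 10 * 24.9^(-2.5) = 0.0032

0.0032 Gyr


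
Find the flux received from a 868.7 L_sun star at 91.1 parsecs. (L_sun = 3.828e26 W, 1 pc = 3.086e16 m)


F = L / (4*pi*d^2) = 3.325e+29 / (4*pi*(2.811e+18)^2) = 3.348e-09

3.348e-09 W/m^2


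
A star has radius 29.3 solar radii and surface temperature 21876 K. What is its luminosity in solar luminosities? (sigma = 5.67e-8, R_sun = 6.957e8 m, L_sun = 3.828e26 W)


R = 29.3 * 6.957e8 m = 2.038401e+10 m. L = 4*pi*R^2*sigma*T^4 = 4*pi*(2.038401e+10)^2 * 5.67e-8 * 21876^4 = 6.780220677e+31 W. L/L_sun = 6.780220677e+31 / 3.828e26 = 177121.7523

177121.7523 L_sun


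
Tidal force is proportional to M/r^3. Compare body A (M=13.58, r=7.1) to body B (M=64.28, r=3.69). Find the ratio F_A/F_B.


Ratio = (M1/r1^3) / (M2/r2^3) = (13.58/7.1^3) / (64.28/3.69^3) = 0.0297

0.0297


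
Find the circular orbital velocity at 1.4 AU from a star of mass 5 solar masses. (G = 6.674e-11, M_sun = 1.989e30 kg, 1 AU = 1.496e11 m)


v = sqrt(GM/r) = sqrt(6.674e-11 * 9.945e+30 / 2.094e+11) = 56294.4629

56294.4629 m/s


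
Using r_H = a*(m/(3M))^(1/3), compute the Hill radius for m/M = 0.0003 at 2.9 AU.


r_H = a * (m/3M)^(1/3) = 2.9 * (0.0003/3)^(1/3) = 0.1346

0.1346 AU


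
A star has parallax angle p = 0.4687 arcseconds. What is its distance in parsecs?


d = 1/p = 1/0.4687 = 2.1336

2.1336 pc


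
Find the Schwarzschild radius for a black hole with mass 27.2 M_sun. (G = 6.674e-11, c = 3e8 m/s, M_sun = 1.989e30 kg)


M = 27.2 * 1.989e30 kg = 5.41008e+31 kg. rs = 2GM/c^2 = 2 * 6.674e-11 * 5.41008e+31 / (3e8)^2 = 80237.4976

80237.4976 m


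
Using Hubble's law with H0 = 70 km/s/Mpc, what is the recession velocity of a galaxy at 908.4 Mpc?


v = H0 * d = 70 * 908.4 = 63588.0

63588.0 km/s


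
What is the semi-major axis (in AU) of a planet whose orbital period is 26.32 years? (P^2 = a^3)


a = P^(2/3) = 26.32^(2/3) = 8.8482

8.8482 AU


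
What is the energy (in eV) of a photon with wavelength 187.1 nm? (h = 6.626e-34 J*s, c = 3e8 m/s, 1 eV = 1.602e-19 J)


E = hc/lambda = 6.626e-34 * 3e8 / 1.871e-07 = 1.062e-18 J = 6.6319 eV

6.6319 eV


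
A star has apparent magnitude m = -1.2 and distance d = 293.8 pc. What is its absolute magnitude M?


M = m - 5*log10(d) + 5 = -1.2 - 5*log10(293.8) + 5 = -8.5403

-8.5403


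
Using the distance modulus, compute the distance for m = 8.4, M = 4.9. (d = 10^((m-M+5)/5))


d = 10^((m - M + 5)/5) = 10^((8.4 - 4.9 + 5)/5) = 50.1187

50.1187 pc


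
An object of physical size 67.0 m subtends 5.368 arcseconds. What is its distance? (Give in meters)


D = size / theta_rad, theta_rad = 5.368 * pi/(180*3600) = 2.602e-05, D = 2.574e+06

2.574e+06 m


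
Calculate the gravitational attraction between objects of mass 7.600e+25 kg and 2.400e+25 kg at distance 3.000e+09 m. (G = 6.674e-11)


F = G*m1*m2/r^2 = 6.674e-11 * 7.600e+25 * 2.400e+25 / (3.000e+09)^2 = 6.674e-11 * 1.824e+51 / 9.000e+18 = 1.353e+22

1.353e+22 N


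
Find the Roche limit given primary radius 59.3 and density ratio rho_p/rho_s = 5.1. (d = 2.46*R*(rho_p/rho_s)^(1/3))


d_Roche = 2.46 * 59.3 * 5.1^(1/3) = 251.0999

251.0999


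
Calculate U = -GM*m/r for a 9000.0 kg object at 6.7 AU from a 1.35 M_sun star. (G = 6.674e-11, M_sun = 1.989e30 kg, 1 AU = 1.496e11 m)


M = 1.35 * 1.989e30 kg = 2.68515e+30 kg; r = 6.7 AU * 1.496e11 m/AU = 1.00232e+12 m. U = -GM*m/r = -(6.674e-11 * 2.68515e+30 * 9000.0) / 1.00232e+12 = -1.609e+12

-1.609e+12 J


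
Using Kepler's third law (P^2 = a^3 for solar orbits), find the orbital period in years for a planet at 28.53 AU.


P = a^(3/2) = 28.53^1.5 = 152.3887

152.3887 years


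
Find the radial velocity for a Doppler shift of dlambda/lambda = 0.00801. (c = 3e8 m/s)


v = (dlambda/lambda) * c = 0.00801 * 3e8 = 2.403e+06

2.403e+06 m/s


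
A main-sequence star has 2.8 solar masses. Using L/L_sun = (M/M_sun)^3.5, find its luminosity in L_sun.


L/L_sun = (M/M_sun)^3.5 = 2.8^3.5 = 36.7327

36.7327 L_sun


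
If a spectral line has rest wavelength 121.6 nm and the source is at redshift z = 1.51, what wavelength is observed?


lam_obs = lam_emit * (1 + z) = 121.6 * (1 + 1.51) = 305.216

305.216 nm


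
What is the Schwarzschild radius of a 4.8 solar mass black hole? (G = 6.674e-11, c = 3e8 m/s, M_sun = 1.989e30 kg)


M = 4.8 * 1.989e30 kg = 9.5472e+30 kg. rs = 2GM/c^2 = 2 * 6.674e-11 * 9.5472e+30 / (3e8)^2 = 14159.5584

14159.5584 m


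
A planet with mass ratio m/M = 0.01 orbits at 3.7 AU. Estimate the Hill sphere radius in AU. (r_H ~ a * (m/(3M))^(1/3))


r_H = a * (m/3M)^(1/3) = 3.7 * (0.01/3)^(1/3) = 0.5527

0.5527 AU


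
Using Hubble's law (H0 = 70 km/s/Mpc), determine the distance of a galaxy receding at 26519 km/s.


d = v / H0 = 26519 / 70 = 378.8429

378.8429 Mpc


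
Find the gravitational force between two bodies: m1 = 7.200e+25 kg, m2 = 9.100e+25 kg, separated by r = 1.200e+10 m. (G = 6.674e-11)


F = G*m1*m2/r^2 = 6.674e-11 * 7.200e+25 * 9.100e+25 / (1.200e+10)^2 = 6.674e-11 * 6.552e+51 / 1.440e+20 = 3.037e+21

3.037e+21 N


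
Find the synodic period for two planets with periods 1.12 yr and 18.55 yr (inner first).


1/P_syn = |1/P1 - 1/P2| = |1/1.12 - 1/18.55| => P_syn = 1.192

1.192 years


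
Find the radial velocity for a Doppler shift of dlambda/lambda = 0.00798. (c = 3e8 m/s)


v = (dlambda/lambda) * c = 0.00798 * 3e8 = 2.394e+06

2.394e+06 m/s


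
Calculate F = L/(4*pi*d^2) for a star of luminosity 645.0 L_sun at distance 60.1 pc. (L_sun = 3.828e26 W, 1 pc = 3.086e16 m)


F = L / (4*pi*d^2) = 2.469e+29 / (4*pi*(1.855e+18)^2) = 5.712e-09

5.712e-09 W/m^2


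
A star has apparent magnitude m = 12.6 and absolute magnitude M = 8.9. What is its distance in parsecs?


d = 10^((m - M + 5)/5) = 10^((12.6 - 8.9 + 5)/5) = 54.9541

54.9541 pc


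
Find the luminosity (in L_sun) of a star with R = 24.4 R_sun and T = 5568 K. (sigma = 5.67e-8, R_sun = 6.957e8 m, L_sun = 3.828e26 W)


R = 24.4 * 6.957e8 m = 1.697508e+10 m. L = 4*pi*R^2*sigma*T^4 = 4*pi*(1.697508e+10)^2 * 5.67e-8 * 5568^4 = 1.97339257e+29 W. L/L_sun = 1.97339257e+29 / 3.828e26 = 515.5153

515.5153 L_sun


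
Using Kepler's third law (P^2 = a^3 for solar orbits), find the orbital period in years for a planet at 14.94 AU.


P = a^(3/2) = 14.94^1.5 = 57.7465

57.7465 years


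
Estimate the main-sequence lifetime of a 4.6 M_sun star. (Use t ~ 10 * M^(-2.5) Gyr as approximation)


t = 10 * M^(-2.5) = 10 * 4.6^(-2.5) = 0.2203

0.2203 Gyr


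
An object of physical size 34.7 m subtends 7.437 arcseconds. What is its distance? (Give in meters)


D = size / theta_rad, theta_rad = 7.437 * pi/(180*3600) = 3.606e-05, D = 962402.6861

962402.6861 m


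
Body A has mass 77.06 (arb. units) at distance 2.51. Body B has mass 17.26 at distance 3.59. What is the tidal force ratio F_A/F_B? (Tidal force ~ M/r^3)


Ratio = (M1/r1^3) / (M2/r2^3) = (77.06/2.51^3) / (17.26/3.59^3) = 13.0632

13.0632


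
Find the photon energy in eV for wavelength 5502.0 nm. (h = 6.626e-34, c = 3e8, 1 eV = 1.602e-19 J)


E = hc/lambda = 6.626e-34 * 3e8 / 5.502e-06 = 3.613e-20 J = 0.2255 eV

0.2255 eV


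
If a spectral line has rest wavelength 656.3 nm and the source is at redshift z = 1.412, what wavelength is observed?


lam_obs = lam_emit * (1 + z) = 656.3 * (1 + 1.412) = 1582.9956

1582.9956 nm


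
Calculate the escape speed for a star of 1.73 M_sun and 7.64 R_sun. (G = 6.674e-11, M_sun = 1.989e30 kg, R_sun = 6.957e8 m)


M = 1.73 * 1.989e30 kg = 3.44097e+30 kg; R = 7.64 * 6.957e8 m = 5.315148e+09 m. v_esc = sqrt(2GM/R) = sqrt(2 * 6.674e-11 * 3.44097e+30 / 5.315148e+09) = 293961.7751

293961.7751 m/s


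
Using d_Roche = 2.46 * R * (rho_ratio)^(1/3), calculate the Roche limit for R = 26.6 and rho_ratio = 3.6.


d_Roche = 2.46 * 26.6 * 3.6^(1/3) = 100.2884

100.2884


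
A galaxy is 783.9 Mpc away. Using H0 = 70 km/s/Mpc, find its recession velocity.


v = H0 * d = 70 * 783.9 = 54873.0

54873.0 km/s


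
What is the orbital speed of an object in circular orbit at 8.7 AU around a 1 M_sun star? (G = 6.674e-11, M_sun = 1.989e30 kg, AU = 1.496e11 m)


v = sqrt(GM/r) = sqrt(6.674e-11 * 1.989e+30 / 1.302e+12) = 10099.1557

10099.1557 m/s


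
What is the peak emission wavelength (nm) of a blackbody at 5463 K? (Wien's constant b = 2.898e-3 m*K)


lam_max = b / T = 2.898e-3 / 5463 = 5.305e-07 m = 530.4778 nm

530.4778 nm


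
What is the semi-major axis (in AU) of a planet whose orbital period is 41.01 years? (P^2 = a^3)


a = P^(2/3) = 41.01^(2/3) = 11.8921

11.8921 AU


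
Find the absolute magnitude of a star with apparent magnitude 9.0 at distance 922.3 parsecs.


M = m - 5*log10(d) + 5 = 9.0 - 5*log10(922.3) + 5 = -0.8244

-0.8244


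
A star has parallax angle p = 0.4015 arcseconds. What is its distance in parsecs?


d = 1/p = 1/0.4015 = 2.4907

2.4907 pc


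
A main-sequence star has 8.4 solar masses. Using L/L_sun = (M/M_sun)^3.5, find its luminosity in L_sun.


L/L_sun = (M/M_sun)^3.5 = 8.4^3.5 = 1717.8194

1717.8194 L_sun


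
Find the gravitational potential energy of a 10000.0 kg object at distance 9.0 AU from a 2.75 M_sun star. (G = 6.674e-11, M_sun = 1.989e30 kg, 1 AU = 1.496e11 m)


M = 2.75 * 1.989e30 kg = 5.46975e+30 kg; r = 9.0 AU * 1.496e11 m/AU = 1.3464e+12 m. U = -GM*m/r = -(6.674e-11 * 5.46975e+30 * 10000.0) / 1.3464e+12 = -2.711e+12

-2.711e+12 J


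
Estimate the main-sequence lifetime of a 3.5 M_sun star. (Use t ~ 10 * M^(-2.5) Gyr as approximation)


t = 10 * M^(-2.5) = 10 * 3.5^(-2.5) = 0.4363

0.4363 Gyr


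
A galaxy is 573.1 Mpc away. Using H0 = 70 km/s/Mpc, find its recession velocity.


v = H0 * d = 70 * 573.1 = 40117.0

40117.0 km/s


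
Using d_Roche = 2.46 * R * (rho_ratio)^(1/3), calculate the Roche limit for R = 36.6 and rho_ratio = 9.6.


d_Roche = 2.46 * 36.6 * 9.6^(1/3) = 191.3551

191.3551


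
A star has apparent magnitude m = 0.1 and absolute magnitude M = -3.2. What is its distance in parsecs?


d = 10^((m - M + 5)/5) = 10^((0.1 - -3.2 + 5)/5) = 45.7088

45.7088 pc


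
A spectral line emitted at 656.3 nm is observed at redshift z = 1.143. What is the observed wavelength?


lam_obs = lam_emit * (1 + z) = 656.3 * (1 + 1.143) = 1406.4509

1406.4509 nm


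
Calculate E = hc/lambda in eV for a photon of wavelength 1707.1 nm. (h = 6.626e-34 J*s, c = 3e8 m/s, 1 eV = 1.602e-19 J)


E = hc/lambda = 6.626e-34 * 3e8 / 1.707e-06 = 1.164e-19 J = 0.7269 eV

0.7269 eV


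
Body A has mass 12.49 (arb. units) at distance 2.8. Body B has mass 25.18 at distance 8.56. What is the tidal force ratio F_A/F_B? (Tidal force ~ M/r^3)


Ratio = (M1/r1^3) / (M2/r2^3) = (12.49/2.8^3) / (25.18/8.56^3) = 14.1727

14.1727


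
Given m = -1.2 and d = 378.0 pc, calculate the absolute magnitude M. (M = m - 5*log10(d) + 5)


M = m - 5*log10(d) + 5 = -1.2 - 5*log10(378.0) + 5 = -9.0875

-9.0875


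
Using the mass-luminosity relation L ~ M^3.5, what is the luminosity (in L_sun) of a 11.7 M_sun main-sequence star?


L/L_sun = (M/M_sun)^3.5 = 11.7^3.5 = 5478.3593

5478.3593 L_sun


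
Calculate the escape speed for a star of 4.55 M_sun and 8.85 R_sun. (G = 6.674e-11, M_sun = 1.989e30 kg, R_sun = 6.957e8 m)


M = 4.55 * 1.989e30 kg = 9.04995e+30 kg; R = 8.85 * 6.957e8 m = 6.156945e+09 m. v_esc = sqrt(2GM/R) = sqrt(2 * 6.674e-11 * 9.04995e+30 / 6.156945e+09) = 442943.7232

442943.7232 m/s


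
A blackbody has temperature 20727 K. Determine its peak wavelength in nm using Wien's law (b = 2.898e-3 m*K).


lam_max = b / T = 2.898e-3 / 20727 = 1.398e-07 m = 139.8176 nm

139.8176 nm


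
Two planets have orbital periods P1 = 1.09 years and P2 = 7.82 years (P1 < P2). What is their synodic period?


1/P_syn = |1/P1 - 1/P2| = |1/1.09 - 1/7.82| => P_syn = 1.2665

1.2665 years


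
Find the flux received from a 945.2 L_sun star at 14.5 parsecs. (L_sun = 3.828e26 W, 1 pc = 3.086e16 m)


F = L / (4*pi*d^2) = 3.618e+29 / (4*pi*(4.475e+17)^2) = 1.438e-07

1.438e-07 W/m^2


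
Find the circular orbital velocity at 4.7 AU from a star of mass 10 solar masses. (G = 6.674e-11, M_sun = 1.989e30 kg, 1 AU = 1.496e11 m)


v = sqrt(GM/r) = sqrt(6.674e-11 * 1.989e+31 / 7.031e+11) = 43450.5989

43450.5989 m/s
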